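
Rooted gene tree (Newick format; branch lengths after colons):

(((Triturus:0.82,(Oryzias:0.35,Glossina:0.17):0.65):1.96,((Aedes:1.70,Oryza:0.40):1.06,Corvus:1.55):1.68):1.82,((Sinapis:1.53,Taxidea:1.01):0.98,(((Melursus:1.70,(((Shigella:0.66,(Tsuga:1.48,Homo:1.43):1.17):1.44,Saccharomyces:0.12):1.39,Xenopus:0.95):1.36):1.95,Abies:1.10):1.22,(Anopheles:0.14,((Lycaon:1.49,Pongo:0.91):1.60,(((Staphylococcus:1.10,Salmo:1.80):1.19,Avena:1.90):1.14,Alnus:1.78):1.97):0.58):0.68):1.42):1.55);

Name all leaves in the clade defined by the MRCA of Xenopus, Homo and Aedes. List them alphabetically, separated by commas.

Abies, Aedes, Alnus, Anopheles, Avena, Corvus, Glossina, Homo, Lycaon, Melursus, Oryza, Oryzias, Pongo, Saccharomyces, Salmo, Shigella, Sinapis, Staphylococcus, Taxidea, Triturus, Tsuga, Xenopus

Tracing Xenopus: it sits inside (((Shigella,(Tsuga,Homo)),Saccharomyces),Xenopus).
Tracing Homo: it sits inside (Tsuga,Homo).
Tracing Aedes: it sits inside (Aedes,Oryza).
The smallest clade enclosing all 3 is the whole tree (their MRCA is the root), so the answer is all 22 tips in alphabetical order.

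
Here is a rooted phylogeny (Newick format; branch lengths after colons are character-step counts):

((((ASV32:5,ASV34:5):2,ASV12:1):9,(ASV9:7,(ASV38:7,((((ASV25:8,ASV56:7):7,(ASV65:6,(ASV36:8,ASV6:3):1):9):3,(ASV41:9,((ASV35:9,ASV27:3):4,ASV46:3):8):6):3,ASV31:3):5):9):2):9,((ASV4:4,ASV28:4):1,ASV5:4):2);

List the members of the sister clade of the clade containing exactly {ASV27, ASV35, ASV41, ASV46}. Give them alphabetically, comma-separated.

ASV25, ASV36, ASV56, ASV6, ASV65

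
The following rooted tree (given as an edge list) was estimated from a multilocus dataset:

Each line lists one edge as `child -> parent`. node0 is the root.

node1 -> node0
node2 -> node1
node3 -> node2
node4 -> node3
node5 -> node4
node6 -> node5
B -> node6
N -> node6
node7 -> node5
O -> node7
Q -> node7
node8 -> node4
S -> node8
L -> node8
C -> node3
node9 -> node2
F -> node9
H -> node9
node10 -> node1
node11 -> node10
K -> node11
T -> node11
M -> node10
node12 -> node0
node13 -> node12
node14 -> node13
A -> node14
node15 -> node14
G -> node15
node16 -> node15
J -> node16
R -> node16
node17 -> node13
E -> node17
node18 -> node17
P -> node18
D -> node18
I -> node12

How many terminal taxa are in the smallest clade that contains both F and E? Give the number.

20

The MRCA of F and E is the root, so the clade is the entire tree.
That clade contains 20 terminal taxa: A, B, C, D, E, F, G, H, I, J, K, L, M, N, O, P, Q, R, S, T.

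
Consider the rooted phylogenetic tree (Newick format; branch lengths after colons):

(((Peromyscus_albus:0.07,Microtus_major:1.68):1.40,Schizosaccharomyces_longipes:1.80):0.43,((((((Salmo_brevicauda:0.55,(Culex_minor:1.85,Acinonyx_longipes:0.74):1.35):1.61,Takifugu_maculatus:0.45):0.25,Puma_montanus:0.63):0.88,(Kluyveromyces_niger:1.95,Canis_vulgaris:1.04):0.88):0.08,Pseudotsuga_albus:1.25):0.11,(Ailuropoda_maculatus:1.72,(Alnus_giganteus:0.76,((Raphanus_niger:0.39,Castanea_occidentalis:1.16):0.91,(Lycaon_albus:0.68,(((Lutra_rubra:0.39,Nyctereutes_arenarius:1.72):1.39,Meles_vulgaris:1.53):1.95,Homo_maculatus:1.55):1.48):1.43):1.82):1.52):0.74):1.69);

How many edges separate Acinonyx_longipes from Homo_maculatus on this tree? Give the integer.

The MRCA of Acinonyx_longipes and Homo_maculatus is the node subtending ((((((Salmo_brevicauda,(Culex_minor,Acinonyx_longipes)),Takifugu_maculatus),Puma_montanus),(Kluyveromyces_niger,Canis_vulgaris)),Pseudotsuga_albus),(Ailuropoda_maculatus,(Alnus_giganteus,((Raphanus_niger,Castanea_occidentalis),(Lycaon_albus,(((Lutra_rubra,Nyctereutes_arenarius),Meles_vulgaris),Homo_maculatus)))))).
From Acinonyx_longipes up to that node: 7 branches. From Homo_maculatus up to the same node: 6 branches. Total: 7 + 6 = 13.

13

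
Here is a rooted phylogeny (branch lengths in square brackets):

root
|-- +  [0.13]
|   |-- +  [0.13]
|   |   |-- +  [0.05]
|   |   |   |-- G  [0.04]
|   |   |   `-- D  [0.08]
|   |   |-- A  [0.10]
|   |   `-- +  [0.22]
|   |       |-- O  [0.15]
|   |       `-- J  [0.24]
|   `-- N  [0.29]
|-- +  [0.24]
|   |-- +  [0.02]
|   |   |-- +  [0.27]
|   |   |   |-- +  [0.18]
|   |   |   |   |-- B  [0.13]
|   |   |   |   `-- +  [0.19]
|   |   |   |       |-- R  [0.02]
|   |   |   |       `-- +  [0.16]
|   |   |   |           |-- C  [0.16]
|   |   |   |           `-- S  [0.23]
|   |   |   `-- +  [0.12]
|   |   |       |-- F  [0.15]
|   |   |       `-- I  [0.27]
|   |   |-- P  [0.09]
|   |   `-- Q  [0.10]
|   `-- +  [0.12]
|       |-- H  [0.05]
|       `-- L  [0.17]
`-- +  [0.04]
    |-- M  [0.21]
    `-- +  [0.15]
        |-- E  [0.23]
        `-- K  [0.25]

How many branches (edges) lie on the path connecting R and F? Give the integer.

The MRCA of R and F is the node subtending ((B,(R,(C,S))),(F,I)).
From R up to that node: 3 branches. From F up to the same node: 2 branches. Total: 3 + 2 = 5.

5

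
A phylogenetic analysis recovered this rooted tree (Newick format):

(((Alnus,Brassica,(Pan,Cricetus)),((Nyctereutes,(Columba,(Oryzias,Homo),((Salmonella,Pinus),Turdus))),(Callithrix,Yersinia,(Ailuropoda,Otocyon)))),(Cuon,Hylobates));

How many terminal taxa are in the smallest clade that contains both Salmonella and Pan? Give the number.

15

The MRCA of Salmonella and Pan is the node subtending ((Alnus,Brassica,(Pan,Cricetus)),((Nyctereutes,(Columba,(Oryzias,Homo),((Salmonella,Pinus),Turdus))),(Callithrix,Yersinia,(Ailuropoda,Otocyon)))).
That clade contains 15 terminal taxa: Ailuropoda, Alnus, Brassica, Callithrix, Columba, Cricetus, Homo, Nyctereutes, Oryzias, Otocyon, Pan, Pinus, Salmonella, Turdus, Yersinia.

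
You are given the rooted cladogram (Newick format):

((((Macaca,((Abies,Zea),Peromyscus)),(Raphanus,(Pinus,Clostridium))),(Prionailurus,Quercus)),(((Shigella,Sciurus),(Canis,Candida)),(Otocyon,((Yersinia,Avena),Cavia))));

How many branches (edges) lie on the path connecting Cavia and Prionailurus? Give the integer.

7

The MRCA of Cavia and Prionailurus is the root of the tree.
From Cavia up to that node: 4 branches. From Prionailurus up to the same node: 3 branches. Total: 4 + 3 = 7.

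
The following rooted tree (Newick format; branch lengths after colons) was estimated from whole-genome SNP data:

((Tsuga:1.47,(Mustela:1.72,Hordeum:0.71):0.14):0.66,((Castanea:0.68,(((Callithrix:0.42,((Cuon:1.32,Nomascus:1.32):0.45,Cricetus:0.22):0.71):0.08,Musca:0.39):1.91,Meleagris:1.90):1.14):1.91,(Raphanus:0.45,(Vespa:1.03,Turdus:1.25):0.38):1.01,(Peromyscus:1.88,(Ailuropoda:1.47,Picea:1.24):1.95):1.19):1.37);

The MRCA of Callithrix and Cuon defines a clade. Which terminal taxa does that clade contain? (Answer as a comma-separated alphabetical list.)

Callithrix, Cricetus, Cuon, Nomascus

Tracing Callithrix: it sits inside (Callithrix,((Cuon,Nomascus),Cricetus)).
Tracing Cuon: it sits inside (Cuon,Nomascus).
The smallest clade enclosing both is (Callithrix,((Cuon,Nomascus),Cricetus)); the answer is its 4 terminal taxa in alphabetical order.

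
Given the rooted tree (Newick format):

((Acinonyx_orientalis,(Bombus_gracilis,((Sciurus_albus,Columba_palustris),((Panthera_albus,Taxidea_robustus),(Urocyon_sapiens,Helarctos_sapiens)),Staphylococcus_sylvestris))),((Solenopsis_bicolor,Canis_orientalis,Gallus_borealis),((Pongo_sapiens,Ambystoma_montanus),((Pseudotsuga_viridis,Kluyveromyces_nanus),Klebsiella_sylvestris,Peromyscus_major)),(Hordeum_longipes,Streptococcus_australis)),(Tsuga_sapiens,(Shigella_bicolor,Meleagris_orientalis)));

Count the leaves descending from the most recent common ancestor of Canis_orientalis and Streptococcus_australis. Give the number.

The MRCA of Canis_orientalis and Streptococcus_australis is the node subtending ((Solenopsis_bicolor,Canis_orientalis,Gallus_borealis),((Pongo_sapiens,Ambystoma_montanus),((Pseudotsuga_viridis,Kluyveromyces_nanus),Klebsiella_sylvestris,Peromyscus_major)),(Hordeum_longipes,Streptococcus_australis)).
That clade contains 11 terminal taxa: Ambystoma_montanus, Canis_orientalis, Gallus_borealis, Hordeum_longipes, Klebsiella_sylvestris, Kluyveromyces_nanus, Peromyscus_major, Pongo_sapiens, Pseudotsuga_viridis, Solenopsis_bicolor, Streptococcus_australis.

11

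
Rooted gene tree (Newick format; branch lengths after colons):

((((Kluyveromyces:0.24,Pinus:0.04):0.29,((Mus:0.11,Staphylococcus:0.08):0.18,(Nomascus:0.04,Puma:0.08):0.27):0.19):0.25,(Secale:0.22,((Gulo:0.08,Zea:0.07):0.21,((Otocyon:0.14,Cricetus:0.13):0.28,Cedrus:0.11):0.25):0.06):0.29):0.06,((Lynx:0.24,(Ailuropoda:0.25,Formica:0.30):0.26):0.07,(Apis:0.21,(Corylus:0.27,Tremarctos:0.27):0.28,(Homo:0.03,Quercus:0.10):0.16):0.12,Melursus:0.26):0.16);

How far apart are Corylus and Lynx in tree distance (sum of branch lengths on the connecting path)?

The path runs Corylus → … → MRCA → … → Lynx; the MRCA is the node subtending ((Lynx,(Ailuropoda,Formica)),(Apis,(Corylus,Tremarctos),(Homo,Quercus)),Melursus).
Branch lengths along that path: 0.27 + 0.28 + 0.12 + 0.07 + 0.24 = 0.98.

0.98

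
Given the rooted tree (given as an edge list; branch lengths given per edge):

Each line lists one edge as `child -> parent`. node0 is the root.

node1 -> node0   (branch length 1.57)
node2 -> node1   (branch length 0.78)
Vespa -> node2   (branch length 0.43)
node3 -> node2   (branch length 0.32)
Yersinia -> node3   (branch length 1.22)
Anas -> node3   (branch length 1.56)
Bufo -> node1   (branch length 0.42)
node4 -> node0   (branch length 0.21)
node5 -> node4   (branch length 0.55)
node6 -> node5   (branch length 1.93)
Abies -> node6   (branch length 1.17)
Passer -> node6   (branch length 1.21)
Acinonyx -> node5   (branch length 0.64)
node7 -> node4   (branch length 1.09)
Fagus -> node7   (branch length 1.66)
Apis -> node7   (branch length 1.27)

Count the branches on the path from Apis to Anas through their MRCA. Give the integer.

7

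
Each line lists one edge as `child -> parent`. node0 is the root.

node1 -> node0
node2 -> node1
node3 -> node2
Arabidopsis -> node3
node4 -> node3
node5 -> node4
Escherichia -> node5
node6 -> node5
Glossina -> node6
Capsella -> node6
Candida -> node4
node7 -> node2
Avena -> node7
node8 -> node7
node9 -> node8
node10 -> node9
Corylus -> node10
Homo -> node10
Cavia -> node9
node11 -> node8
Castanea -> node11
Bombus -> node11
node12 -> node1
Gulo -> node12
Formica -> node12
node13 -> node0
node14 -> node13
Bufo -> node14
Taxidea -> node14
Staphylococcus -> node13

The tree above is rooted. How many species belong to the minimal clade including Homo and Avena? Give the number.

6

The MRCA of Homo and Avena is the node subtending (Avena,(((Corylus,Homo),Cavia),(Castanea,Bombus))).
That clade contains 6 terminal taxa: Avena, Bombus, Castanea, Cavia, Corylus, Homo.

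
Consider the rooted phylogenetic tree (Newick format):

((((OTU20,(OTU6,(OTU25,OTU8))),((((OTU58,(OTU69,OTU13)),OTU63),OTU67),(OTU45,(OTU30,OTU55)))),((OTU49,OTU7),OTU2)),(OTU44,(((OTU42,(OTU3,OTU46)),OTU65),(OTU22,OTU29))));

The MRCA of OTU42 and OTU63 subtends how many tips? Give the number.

22

The MRCA of OTU42 and OTU63 is the root, so the clade is the entire tree.
That clade contains 22 terminal taxa: OTU13, OTU2, OTU20, OTU22, OTU25, OTU29, OTU3, OTU30, OTU42, OTU44, OTU45, OTU46, OTU49, OTU55, OTU58, OTU6, OTU63, OTU65, OTU67, OTU69, OTU7, OTU8.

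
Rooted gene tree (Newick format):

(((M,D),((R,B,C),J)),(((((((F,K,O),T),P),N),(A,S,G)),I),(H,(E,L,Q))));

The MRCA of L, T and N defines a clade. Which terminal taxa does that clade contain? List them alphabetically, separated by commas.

A, E, F, G, H, I, K, L, N, O, P, Q, S, T

Tracing L: it sits inside (E,L,Q).
Tracing T: it sits inside ((F,K,O),T).
Tracing N: it sits inside ((((F,K,O),T),P),N).
The smallest clade enclosing all 3 is (((((((F,K,O),T),P),N),(A,S,G)),I),(H,(E,L,Q))); the answer is its 14 terminal taxa in alphabetical order.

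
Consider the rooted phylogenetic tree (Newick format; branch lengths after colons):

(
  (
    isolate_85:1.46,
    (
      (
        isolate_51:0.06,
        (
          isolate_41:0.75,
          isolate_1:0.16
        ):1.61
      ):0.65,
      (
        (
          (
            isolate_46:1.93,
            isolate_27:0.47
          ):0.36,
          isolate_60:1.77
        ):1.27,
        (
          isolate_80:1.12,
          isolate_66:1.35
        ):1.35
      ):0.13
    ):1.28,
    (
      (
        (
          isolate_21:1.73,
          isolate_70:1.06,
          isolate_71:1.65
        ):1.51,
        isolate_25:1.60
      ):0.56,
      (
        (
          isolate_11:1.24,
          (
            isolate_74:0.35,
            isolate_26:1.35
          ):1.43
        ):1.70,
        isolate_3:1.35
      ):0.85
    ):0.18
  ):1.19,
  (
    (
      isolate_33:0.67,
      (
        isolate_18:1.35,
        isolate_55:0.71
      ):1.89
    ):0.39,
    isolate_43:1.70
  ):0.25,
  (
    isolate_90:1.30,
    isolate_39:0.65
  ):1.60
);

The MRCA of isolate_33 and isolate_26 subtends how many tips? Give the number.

23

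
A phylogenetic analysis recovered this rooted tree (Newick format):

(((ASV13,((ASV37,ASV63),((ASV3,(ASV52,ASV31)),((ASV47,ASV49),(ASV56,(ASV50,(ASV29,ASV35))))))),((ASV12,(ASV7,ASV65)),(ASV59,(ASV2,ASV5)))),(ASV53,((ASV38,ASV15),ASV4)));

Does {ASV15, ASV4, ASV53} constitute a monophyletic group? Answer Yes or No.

The MRCA of the listed taxa subtends (ASV53,((ASV38,ASV15),ASV4)).
That clade also contains ASV38, which is not in the proposed group, so the group is not monophyletic.

No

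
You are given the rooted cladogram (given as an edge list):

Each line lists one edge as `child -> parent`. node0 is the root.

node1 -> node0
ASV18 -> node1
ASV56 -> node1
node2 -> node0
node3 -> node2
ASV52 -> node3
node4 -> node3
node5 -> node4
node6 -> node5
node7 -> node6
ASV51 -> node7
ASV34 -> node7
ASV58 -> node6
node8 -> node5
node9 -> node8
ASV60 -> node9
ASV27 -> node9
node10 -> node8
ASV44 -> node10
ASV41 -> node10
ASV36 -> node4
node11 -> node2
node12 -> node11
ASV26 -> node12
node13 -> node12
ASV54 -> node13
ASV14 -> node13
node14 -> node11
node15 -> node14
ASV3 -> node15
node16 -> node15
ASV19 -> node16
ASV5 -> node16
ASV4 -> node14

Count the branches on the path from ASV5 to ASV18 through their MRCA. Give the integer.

The MRCA of ASV5 and ASV18 is the root of the tree.
From ASV5 up to that node: 6 branches. From ASV18 up to the same node: 2 branches. Total: 6 + 2 = 8.

8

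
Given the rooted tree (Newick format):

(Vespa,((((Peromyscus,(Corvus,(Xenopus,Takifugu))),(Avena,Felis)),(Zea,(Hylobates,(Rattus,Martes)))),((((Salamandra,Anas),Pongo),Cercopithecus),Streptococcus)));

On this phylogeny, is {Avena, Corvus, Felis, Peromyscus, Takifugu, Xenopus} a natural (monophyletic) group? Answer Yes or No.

The most recent common ancestor of these taxa subtends ((Peromyscus,(Corvus,(Xenopus,Takifugu))),(Avena,Felis)).
That clade has exactly 6 tips — every listed taxon and nothing else — so the group is monophyletic.

Yes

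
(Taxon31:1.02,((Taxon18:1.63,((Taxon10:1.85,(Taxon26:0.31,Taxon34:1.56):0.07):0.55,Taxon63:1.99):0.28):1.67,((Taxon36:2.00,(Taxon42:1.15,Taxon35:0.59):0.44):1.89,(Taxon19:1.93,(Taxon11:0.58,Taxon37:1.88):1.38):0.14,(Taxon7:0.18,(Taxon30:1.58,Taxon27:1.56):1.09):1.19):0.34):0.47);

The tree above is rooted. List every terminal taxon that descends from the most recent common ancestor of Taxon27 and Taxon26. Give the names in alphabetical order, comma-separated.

Taxon10, Taxon11, Taxon18, Taxon19, Taxon26, Taxon27, Taxon30, Taxon34, Taxon35, Taxon36, Taxon37, Taxon42, Taxon63, Taxon7

Tracing Taxon27: it sits inside (Taxon30,Taxon27).
Tracing Taxon26: it sits inside (Taxon26,Taxon34).
The smallest clade enclosing both is ((Taxon18,((Taxon10,(Taxon26,Taxon34)),Taxon63)),((Taxon36,(Taxon42,Taxon35)),(Taxon19,(Taxon11,Taxon37)),(Taxon7,(Taxon30,Taxon27)))); the answer is its 14 terminal taxa in alphabetical order.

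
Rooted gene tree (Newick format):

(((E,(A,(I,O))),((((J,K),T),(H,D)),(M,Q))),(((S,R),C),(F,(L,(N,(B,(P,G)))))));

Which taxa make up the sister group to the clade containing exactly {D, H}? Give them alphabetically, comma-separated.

J, K, T

The clade containing exactly {D, H} attaches to the tree at the node subtending (((J,K),T),(H,D)).
The other lineage descending from that same node — the sister group — is ((J,K),T); its 3 tips in alphabetical order are the answer.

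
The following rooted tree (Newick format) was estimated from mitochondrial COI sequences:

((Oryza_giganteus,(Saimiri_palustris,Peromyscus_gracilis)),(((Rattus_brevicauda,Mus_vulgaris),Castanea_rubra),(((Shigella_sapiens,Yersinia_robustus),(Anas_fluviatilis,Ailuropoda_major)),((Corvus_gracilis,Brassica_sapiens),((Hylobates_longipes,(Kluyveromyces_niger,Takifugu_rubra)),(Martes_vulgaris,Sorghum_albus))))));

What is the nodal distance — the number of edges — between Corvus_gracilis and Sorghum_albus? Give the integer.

5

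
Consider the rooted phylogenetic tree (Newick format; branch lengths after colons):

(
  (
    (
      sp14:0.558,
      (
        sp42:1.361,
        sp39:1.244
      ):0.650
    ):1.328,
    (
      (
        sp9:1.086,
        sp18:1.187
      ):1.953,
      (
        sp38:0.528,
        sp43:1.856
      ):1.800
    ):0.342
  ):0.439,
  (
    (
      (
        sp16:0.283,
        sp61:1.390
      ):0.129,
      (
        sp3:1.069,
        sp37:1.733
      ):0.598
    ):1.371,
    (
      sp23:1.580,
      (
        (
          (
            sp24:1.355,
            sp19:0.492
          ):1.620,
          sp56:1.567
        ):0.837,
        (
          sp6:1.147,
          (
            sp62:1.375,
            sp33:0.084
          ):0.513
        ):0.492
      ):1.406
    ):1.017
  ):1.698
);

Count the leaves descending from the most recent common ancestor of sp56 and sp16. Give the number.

11

The MRCA of sp56 and sp16 is the node subtending (((sp16,sp61),(sp3,sp37)),(sp23,(((sp24,sp19),sp56),(sp6,(sp62,sp33))))).
That clade contains 11 terminal taxa: sp16, sp19, sp23, sp24, sp3, sp33, sp37, sp56, sp6, sp61, sp62.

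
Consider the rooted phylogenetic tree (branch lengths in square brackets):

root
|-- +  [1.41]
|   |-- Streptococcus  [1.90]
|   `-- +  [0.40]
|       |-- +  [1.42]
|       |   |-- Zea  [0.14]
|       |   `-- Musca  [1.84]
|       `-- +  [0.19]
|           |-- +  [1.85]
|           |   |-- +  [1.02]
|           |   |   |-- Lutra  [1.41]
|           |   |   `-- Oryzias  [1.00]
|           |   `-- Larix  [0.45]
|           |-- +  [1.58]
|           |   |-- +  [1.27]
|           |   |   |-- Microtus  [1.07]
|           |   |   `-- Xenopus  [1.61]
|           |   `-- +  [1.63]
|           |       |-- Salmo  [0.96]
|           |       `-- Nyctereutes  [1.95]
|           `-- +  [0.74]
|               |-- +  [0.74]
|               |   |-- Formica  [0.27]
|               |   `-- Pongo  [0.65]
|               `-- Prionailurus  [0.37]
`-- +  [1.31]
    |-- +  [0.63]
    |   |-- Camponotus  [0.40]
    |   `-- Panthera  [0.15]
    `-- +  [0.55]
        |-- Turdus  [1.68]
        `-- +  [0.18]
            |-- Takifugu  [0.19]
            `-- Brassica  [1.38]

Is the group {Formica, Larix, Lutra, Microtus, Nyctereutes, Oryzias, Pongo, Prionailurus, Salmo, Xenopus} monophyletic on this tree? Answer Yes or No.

The most recent common ancestor of these taxa subtends (((Lutra,Oryzias),Larix),((Microtus,Xenopus),(Salmo,Nyctereutes)),((Formica,Pongo),Prionailurus)).
That clade has exactly 10 tips — every listed taxon and nothing else — so the group is monophyletic.

Yes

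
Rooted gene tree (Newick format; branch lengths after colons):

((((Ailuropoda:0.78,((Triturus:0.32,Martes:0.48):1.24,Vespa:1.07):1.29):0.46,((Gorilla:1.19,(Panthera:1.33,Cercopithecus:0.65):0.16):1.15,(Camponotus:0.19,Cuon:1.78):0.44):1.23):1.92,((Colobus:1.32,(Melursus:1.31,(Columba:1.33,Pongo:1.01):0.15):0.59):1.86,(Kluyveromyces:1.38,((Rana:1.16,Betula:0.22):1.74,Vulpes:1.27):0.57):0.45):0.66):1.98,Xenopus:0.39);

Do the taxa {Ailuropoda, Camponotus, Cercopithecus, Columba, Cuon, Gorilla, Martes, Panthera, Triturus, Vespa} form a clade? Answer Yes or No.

No

The MRCA of the listed taxa subtends (((Ailuropoda,((Triturus,Martes),Vespa)),((Gorilla,(Panthera,Cercopithecus)),(Camponotus,Cuon))),((Colobus,(Melursus,(Columba,Pongo))),(Kluyveromyces,((Rana,Betula),Vulpes)))).
That clade also contains Betula, Colobus, Kluyveromyces, Melursus, Pongo, Rana, Vulpes, which are not in the proposed group, so the group is not monophyletic.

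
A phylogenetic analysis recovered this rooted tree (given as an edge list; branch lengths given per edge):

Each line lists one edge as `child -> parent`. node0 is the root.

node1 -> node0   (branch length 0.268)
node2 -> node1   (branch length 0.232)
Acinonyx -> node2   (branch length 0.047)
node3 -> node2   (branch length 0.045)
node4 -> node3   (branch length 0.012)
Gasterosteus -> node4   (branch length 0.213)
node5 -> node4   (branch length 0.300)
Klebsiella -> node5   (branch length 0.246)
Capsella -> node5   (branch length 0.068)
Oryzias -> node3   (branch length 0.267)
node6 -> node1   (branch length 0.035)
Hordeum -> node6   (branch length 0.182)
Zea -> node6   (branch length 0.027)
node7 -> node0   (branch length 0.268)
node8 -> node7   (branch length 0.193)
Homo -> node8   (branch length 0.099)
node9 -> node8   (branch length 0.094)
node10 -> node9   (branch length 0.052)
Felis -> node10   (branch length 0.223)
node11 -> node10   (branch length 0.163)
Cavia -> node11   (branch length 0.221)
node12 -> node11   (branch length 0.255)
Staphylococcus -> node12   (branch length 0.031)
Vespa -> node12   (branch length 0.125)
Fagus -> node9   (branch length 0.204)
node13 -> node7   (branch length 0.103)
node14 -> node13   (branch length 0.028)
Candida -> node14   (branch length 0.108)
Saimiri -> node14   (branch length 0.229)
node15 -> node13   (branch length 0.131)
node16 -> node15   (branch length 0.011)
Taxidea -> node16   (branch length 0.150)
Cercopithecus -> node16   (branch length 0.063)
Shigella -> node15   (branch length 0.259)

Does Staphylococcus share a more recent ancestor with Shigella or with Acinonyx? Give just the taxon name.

The MRCA of Staphylococcus and Shigella subtends ((Homo,((Felis,(Cavia,(Staphylococcus,Vespa))),Fagus)),((Candida,Saimiri),((Taxidea,Cercopithecus),Shigella))) (11 taxa).
The MRCA of Staphylococcus and Acinonyx is the root, subtending the entire tree (18 taxa).
The first is nested inside the second, so Staphylococcus shares a more recent common ancestor with Shigella.

Shigella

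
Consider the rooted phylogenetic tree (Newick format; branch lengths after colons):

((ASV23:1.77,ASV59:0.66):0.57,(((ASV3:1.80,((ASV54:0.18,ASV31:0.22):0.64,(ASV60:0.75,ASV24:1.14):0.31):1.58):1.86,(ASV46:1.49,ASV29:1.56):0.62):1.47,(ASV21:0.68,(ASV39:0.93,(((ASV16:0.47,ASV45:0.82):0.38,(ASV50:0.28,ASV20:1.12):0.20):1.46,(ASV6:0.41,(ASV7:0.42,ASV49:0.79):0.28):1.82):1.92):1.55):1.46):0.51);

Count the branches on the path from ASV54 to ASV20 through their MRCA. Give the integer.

11

The MRCA of ASV54 and ASV20 is the node subtending (((ASV3,((ASV54,ASV31),(ASV60,ASV24))),(ASV46,ASV29)),(ASV21,(ASV39,(((ASV16,ASV45),(ASV50,ASV20)),(ASV6,(ASV7,ASV49)))))).
From ASV54 up to that node: 5 branches. From ASV20 up to the same node: 6 branches. Total: 5 + 6 = 11.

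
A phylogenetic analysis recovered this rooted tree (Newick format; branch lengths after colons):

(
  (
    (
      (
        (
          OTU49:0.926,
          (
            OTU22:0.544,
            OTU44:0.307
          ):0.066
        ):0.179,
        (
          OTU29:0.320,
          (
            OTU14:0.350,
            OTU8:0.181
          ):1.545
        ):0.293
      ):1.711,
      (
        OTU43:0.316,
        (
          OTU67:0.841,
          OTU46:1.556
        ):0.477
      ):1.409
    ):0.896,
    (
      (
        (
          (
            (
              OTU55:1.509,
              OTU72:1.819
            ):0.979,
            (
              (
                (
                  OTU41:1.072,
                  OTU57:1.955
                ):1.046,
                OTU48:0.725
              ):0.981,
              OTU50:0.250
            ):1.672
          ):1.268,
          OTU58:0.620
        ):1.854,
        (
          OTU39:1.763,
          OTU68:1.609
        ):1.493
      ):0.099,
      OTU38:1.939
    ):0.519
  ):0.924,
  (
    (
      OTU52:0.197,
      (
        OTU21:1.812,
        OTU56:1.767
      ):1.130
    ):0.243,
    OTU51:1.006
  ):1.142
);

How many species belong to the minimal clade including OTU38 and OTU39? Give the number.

The MRCA of OTU38 and OTU39 is the node subtending (((((OTU55,OTU72),(((OTU41,OTU57),OTU48),OTU50)),OTU58),(OTU39,OTU68)),OTU38).
That clade contains 10 terminal taxa: OTU38, OTU39, OTU41, OTU48, OTU50, OTU55, OTU57, OTU58, OTU68, OTU72.

10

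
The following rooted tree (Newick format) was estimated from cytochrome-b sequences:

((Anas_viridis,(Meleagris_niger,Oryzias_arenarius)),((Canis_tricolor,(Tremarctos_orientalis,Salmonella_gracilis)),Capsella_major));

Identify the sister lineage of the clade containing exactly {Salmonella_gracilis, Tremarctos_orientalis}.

Canis_tricolor

The clade containing exactly {Salmonella_gracilis, Tremarctos_orientalis} attaches to the tree at the node subtending (Canis_tricolor,(Tremarctos_orientalis,Salmonella_gracilis)).
The other lineage descending from that same node — the sister group — is the single tip Canis_tricolor.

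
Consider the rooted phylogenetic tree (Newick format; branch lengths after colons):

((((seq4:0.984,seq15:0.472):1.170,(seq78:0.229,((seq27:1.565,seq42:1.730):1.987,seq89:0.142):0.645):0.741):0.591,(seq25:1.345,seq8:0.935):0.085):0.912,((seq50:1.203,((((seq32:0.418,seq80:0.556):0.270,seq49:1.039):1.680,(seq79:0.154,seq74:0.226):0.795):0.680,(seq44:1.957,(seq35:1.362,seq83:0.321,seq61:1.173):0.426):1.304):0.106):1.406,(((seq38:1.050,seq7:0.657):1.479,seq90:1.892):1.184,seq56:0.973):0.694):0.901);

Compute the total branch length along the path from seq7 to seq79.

The path runs seq7 → … → MRCA → … → seq79; the MRCA is the node subtending ((seq50,((((seq32,seq80),seq49),(seq79,seq74)),(seq44,(seq35,seq83,seq61)))),(((seq38,seq7),seq90),seq56)).
Branch lengths along that path: 0.657 + 1.479 + 1.184 + 0.694 + 1.406 + 0.106 + 0.680 + 0.795 + 0.154 = 7.155.

7.155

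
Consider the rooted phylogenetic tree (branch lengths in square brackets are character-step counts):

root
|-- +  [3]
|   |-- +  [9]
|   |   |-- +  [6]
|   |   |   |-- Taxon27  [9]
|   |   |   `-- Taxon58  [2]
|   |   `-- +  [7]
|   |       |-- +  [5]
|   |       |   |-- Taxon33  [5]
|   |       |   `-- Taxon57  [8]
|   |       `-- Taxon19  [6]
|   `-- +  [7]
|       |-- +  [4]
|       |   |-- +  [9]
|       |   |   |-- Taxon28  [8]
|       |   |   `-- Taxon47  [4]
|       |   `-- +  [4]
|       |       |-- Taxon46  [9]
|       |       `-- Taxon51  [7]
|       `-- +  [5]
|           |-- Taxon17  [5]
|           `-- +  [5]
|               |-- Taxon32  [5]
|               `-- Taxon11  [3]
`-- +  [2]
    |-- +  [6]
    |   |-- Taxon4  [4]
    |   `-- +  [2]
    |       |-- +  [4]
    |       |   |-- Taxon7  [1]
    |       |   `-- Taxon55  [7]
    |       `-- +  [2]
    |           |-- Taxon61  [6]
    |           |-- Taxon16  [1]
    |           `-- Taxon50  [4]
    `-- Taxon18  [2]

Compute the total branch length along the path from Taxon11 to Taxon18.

27

The path runs Taxon11 → … → MRCA → … → Taxon18; the MRCA is the root of the tree.
Branch lengths along that path: 3 + 5 + 5 + 7 + 3 + 2 + 2 = 27.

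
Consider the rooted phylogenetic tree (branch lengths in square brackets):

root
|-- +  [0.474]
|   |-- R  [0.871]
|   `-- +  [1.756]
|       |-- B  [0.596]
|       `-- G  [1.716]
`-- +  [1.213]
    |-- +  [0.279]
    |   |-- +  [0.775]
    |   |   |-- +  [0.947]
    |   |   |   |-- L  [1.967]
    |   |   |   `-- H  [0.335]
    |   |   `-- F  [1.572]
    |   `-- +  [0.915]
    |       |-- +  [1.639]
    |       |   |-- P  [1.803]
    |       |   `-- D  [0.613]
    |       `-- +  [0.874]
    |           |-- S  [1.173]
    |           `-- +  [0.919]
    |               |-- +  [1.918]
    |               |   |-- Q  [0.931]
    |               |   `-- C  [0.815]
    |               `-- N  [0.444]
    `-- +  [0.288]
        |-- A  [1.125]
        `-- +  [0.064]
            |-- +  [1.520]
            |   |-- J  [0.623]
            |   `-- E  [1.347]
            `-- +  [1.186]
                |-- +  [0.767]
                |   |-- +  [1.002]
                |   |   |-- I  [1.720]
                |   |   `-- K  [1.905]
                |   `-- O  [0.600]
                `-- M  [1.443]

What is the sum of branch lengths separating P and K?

9.848

The path runs P → … → MRCA → … → K; the MRCA is the node subtending ((((L,H),F),((P,D),(S,((Q,C),N)))),(A,((J,E),(((I,K),O),M)))).
Branch lengths along that path: 1.803 + 1.639 + 0.915 + 0.279 + 0.288 + 0.064 + 1.186 + 0.767 + 1.002 + 1.905 = 9.848.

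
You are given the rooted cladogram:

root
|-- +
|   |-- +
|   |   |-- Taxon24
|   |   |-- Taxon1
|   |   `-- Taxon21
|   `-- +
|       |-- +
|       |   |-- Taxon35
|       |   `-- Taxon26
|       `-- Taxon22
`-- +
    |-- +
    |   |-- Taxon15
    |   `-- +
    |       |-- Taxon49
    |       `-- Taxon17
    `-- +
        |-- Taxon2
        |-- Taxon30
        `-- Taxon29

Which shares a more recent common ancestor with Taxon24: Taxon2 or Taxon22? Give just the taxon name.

The MRCA of Taxon24 and Taxon22 subtends ((Taxon24,Taxon1,Taxon21),((Taxon35,Taxon26),Taxon22)) (6 taxa).
The MRCA of Taxon24 and Taxon2 is the root, subtending the entire tree (12 taxa).
The first is nested inside the second, so Taxon24 shares a more recent common ancestor with Taxon22.

Taxon22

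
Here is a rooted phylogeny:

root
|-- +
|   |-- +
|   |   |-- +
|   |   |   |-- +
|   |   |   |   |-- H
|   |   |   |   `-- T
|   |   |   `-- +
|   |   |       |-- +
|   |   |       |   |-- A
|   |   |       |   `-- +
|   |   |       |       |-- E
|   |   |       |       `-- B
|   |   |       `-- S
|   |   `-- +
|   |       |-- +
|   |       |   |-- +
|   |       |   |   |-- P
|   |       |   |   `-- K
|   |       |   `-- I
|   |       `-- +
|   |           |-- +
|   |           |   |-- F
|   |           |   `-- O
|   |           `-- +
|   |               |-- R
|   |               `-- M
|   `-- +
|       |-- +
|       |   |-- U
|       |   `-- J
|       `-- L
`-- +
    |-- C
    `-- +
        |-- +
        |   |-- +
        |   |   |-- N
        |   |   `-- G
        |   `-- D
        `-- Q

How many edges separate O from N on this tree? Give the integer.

11

The MRCA of O and N is the root of the tree.
From O up to that node: 6 branches. From N up to the same node: 5 branches. Total: 6 + 5 = 11.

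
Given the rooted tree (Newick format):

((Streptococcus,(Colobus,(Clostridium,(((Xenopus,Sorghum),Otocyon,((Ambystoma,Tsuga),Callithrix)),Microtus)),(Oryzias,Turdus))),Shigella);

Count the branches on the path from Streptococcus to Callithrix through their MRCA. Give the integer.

7

The MRCA of Streptococcus and Callithrix is the node subtending (Streptococcus,(Colobus,(Clostridium,(((Xenopus,Sorghum),Otocyon,((Ambystoma,Tsuga),Callithrix)),Microtus)),(Oryzias,Turdus))).
From Streptococcus up to that node: 1 branch. From Callithrix up to the same node: 6 branches. Total: 1 + 6 = 7.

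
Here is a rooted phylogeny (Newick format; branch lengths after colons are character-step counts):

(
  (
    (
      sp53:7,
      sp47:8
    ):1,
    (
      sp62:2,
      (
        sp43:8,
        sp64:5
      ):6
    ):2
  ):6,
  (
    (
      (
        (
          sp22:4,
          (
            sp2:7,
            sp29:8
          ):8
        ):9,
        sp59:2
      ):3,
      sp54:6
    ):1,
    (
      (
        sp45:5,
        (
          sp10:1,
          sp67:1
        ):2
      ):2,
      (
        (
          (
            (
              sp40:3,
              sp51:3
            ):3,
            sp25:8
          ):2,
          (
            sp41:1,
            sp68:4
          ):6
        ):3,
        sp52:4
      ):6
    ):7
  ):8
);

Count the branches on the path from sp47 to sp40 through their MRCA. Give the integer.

10

The MRCA of sp47 and sp40 is the root of the tree.
From sp47 up to that node: 3 branches. From sp40 up to the same node: 7 branches. Total: 3 + 7 = 10.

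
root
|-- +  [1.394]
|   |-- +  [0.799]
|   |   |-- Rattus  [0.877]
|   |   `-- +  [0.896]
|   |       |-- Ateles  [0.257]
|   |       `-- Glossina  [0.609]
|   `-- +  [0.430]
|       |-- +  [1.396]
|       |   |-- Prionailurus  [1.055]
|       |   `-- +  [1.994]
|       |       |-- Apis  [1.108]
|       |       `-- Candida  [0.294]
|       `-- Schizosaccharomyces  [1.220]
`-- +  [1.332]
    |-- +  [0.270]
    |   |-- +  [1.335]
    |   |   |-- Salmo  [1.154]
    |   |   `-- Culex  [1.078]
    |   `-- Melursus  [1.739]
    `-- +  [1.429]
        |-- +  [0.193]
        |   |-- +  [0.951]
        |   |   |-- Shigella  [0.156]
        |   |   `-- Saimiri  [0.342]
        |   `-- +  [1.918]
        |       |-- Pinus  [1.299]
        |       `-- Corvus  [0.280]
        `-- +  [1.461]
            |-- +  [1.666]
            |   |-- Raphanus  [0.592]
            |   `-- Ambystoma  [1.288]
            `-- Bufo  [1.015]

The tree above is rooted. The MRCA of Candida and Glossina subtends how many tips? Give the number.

7

The MRCA of Candida and Glossina is the node subtending ((Rattus,(Ateles,Glossina)),((Prionailurus,(Apis,Candida)),Schizosaccharomyces)).
That clade contains 7 terminal taxa: Apis, Ateles, Candida, Glossina, Prionailurus, Rattus, Schizosaccharomyces.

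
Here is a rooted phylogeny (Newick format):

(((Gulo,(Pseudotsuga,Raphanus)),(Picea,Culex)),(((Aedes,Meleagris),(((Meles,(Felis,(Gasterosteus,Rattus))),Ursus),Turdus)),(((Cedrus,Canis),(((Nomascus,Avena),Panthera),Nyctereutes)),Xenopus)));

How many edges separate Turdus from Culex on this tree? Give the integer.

The MRCA of Turdus and Culex is the root of the tree.
From Turdus up to that node: 4 branches. From Culex up to the same node: 3 branches. Total: 4 + 3 = 7.

7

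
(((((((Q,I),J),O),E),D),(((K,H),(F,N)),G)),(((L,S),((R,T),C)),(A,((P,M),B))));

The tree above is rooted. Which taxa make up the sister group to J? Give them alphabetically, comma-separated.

I, Q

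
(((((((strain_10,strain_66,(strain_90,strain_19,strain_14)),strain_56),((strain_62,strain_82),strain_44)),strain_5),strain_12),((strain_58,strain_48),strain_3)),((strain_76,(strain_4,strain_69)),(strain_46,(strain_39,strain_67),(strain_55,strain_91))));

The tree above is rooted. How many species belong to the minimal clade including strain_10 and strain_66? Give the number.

The MRCA of strain_10 and strain_66 is the node subtending (strain_10,strain_66,(strain_90,strain_19,strain_14)).
That clade contains 5 terminal taxa: strain_10, strain_14, strain_19, strain_66, strain_90.

5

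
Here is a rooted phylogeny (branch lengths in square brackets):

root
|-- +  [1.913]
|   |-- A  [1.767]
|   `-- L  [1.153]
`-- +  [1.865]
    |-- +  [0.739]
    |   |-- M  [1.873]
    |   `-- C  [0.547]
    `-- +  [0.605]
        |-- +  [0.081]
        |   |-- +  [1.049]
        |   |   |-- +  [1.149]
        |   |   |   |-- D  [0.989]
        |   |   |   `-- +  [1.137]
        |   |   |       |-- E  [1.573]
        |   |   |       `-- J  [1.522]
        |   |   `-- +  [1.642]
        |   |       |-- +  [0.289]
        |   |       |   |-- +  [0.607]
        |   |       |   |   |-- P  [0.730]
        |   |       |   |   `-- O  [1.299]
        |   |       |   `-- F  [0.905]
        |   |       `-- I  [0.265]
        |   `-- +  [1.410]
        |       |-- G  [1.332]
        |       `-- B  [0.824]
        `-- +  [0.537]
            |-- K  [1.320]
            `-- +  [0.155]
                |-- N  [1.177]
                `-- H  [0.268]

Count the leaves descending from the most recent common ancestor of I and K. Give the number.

12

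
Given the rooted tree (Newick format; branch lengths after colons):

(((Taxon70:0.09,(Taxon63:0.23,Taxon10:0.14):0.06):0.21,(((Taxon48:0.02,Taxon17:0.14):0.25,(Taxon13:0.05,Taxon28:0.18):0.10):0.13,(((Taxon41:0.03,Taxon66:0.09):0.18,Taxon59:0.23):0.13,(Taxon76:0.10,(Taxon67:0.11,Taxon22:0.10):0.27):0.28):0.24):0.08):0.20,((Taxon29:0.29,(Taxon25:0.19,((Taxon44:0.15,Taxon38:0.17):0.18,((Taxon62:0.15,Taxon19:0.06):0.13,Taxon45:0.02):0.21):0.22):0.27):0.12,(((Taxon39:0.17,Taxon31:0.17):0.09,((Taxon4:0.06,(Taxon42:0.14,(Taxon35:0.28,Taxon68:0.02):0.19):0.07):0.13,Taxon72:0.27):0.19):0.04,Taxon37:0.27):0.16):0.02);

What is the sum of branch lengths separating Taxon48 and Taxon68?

The path runs Taxon48 → … → MRCA → … → Taxon68; the MRCA is the root of the tree.
Branch lengths along that path: 0.02 + 0.25 + 0.13 + 0.08 + 0.20 + 0.02 + 0.16 + 0.04 + 0.19 + 0.13 + 0.07 + 0.19 + 0.02 = 1.50.

1.50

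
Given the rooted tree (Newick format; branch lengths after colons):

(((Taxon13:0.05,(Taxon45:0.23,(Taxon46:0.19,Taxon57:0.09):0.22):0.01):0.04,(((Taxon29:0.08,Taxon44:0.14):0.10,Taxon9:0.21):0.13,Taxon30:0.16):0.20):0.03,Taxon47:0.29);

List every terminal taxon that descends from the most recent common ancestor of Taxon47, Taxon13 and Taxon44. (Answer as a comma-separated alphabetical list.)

Tracing Taxon47: it attaches directly to the root.
Tracing Taxon13: it sits inside (Taxon13,(Taxon45,(Taxon46,Taxon57))).
Tracing Taxon44: it sits inside (Taxon29,Taxon44).
The smallest clade enclosing all 3 is the whole tree (their MRCA is the root), so the answer is all 9 tips in alphabetical order.

Taxon13, Taxon29, Taxon30, Taxon44, Taxon45, Taxon46, Taxon47, Taxon57, Taxon9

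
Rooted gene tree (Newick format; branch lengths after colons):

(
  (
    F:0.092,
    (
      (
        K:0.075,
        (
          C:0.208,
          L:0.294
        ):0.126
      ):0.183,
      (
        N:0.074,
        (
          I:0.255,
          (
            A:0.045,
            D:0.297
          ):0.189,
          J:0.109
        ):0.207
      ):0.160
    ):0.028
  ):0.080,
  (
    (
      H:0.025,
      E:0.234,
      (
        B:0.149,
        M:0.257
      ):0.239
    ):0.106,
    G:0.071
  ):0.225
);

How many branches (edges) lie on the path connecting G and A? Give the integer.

The MRCA of G and A is the root of the tree.
From G up to that node: 2 branches. From A up to the same node: 6 branches. Total: 2 + 6 = 8.

8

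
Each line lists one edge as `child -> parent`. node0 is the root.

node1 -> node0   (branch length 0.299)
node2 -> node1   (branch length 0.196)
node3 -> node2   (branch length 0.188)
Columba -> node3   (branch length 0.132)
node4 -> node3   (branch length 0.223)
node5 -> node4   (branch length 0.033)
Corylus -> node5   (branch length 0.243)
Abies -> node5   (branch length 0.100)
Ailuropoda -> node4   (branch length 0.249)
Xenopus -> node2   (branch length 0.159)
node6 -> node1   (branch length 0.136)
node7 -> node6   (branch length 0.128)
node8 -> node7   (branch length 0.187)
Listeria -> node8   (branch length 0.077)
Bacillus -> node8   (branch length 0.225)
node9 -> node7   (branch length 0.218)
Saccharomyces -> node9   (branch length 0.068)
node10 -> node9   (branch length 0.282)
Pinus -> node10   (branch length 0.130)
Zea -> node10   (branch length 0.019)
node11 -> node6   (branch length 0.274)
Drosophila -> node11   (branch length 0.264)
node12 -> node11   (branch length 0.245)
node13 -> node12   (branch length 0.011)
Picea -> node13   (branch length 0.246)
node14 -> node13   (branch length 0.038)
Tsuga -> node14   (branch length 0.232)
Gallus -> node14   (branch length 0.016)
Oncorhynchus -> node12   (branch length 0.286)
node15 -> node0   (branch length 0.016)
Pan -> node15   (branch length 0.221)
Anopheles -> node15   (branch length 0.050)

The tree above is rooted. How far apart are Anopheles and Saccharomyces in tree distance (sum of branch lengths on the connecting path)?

The path runs Anopheles → … → MRCA → … → Saccharomyces; the MRCA is the root of the tree.
Branch lengths along that path: 0.050 + 0.016 + 0.299 + 0.136 + 0.128 + 0.218 + 0.068 = 0.915.

0.915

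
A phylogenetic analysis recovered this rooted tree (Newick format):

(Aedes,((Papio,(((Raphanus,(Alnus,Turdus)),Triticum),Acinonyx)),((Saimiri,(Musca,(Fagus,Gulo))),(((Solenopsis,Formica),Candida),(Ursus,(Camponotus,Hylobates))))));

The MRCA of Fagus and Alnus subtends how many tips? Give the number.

The MRCA of Fagus and Alnus is the node subtending ((Papio,(((Raphanus,(Alnus,Turdus)),Triticum),Acinonyx)),((Saimiri,(Musca,(Fagus,Gulo))),(((Solenopsis,Formica),Candida),(Ursus,(Camponotus,Hylobates))))).
That clade contains 16 terminal taxa: Acinonyx, Alnus, Camponotus, Candida, Fagus, Formica, Gulo, Hylobates, Musca, Papio, Raphanus, Saimiri, Solenopsis, Triticum, Turdus, Ursus.

16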